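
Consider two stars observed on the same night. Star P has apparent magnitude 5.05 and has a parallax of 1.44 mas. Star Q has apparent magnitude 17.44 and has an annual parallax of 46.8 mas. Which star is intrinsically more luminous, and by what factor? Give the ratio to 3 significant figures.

Star P is more luminous, by a factor of 9.54×10^7.

Star P: p = 1.44 mas = 1.44×10^-3″ → d = 1/p = 694.4 pc
Star P: M = m − 5 log₁₀ d + 5 = 5.05 − 5·2.8416 + 5 = -4.158
Star Q: p = 46.8 mas = 0.0468″ → d = 1/p = 21.37 pc
Star Q: M = m − 5 log₁₀ d + 5 = 17.44 − 5·1.3298 + 5 = 15.791
ΔM = M_P − M_Q = -4.158 − (15.791) = -19.949; smaller M is more luminous → Star P.
L ratio = 10^(0.4 |ΔM|) = 10^7.980 = 9.545×10^7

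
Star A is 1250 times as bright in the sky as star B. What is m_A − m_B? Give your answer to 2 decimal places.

m_A − m_B ≈ -7.74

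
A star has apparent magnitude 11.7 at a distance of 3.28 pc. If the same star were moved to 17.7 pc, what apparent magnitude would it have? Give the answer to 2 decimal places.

Flux ∝ 1/d², so Δm = 5 log₁₀(d₂/d₁) = 5 log₁₀(17.7/3.28) = 3.660
m₂ = m₁ + Δm = 11.7 + (3.660) = 15.360

m ≈ 15.36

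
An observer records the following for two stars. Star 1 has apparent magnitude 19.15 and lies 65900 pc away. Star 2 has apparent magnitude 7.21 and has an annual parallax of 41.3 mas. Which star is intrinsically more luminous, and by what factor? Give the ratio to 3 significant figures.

Star 1 is more luminous, by a factor of 124.

Star 1: M = m − 5 log₁₀ d + 5 = 19.15 − 5·4.8189 + 5 = 0.056
Star 2: p = 41.3 mas = 0.0413″ → d = 1/p = 24.21 pc
Star 2: M = m − 5 log₁₀ d + 5 = 7.21 − 5·1.3840 + 5 = 5.290
ΔM = M_1 − M_2 = 0.056 − (5.290) = -5.234; smaller M is more luminous → Star 1.
L ratio = 10^(0.4 |ΔM|) = 10^2.094 = 124.1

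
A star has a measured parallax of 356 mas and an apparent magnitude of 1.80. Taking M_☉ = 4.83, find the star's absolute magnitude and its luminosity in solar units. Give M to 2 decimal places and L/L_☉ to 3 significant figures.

d = 1/p = 1000/356 mas = 2.809 pc
M = m − 5 log₁₀ d + 5 = 1.80 − 5·0.4486 + 5 = 4.557
M − M_☉ = 4.557 − 4.83 = -0.273
L/L_☉ = 10^(−0.4 × -0.273) = 1.286

M ≈ 4.56; L/L_☉ ≈ 1.29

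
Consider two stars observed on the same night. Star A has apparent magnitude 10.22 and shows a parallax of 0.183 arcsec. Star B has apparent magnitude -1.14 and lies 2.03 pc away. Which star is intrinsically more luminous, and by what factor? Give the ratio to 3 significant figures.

Star B is more luminous, by a factor of 4830.

Star A: d = 1/p = 1/0.183″ = 5.464 pc
Star A: M = m − 5 log₁₀ d + 5 = 10.22 − 5·0.7375 + 5 = 11.532
Star B: M = m − 5 log₁₀ d + 5 = -1.14 − 5·0.3075 + 5 = 2.323
ΔM = M_A − M_B = 11.532 − (2.323) = 9.210; smaller M is more luminous → Star B.
L ratio = 10^(0.4 |ΔM|) = 10^3.684 = 4829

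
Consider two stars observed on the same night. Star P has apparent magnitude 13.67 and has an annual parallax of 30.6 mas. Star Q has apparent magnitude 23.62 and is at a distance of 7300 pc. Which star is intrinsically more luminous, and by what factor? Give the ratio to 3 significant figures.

Star P: p = 30.6 mas = 0.0306″ → d = 1/p = 32.68 pc
Star P: M = m − 5 log₁₀ d + 5 = 13.67 − 5·1.5143 + 5 = 11.099
Star Q: M = m − 5 log₁₀ d + 5 = 23.62 − 5·3.8633 + 5 = 9.303
ΔM = M_P − M_Q = 11.099 − (9.303) = 1.795; smaller M is more luminous → Star Q.
L ratio = 10^(0.4 |ΔM|) = 10^0.718 = 5.225

Star Q is more luminous, by a factor of 5.23.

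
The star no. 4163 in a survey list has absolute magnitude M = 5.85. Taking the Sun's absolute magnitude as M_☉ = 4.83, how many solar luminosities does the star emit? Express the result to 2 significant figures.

L/L_☉ ≈ 0.39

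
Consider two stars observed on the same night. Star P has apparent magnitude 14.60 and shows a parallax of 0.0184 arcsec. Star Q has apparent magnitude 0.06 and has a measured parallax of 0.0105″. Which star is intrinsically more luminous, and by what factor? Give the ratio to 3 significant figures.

Star P: d = 1/p = 1/0.0184″ = 54.35 pc
Star P: M = m − 5 log₁₀ d + 5 = 14.60 − 5·1.7352 + 5 = 10.924
Star Q: d = 1/p = 1/0.0105″ = 95.24 pc
Star Q: M = m − 5 log₁₀ d + 5 = 0.06 − 5·1.9788 + 5 = -4.834
ΔM = M_P − M_Q = 10.924 − (-4.834) = 15.758; smaller M is more luminous → Star Q.
L ratio = 10^(0.4 |ΔM|) = 10^6.303 = 2.010×10^6

Star Q is more luminous, by a factor of 2.01×10^6.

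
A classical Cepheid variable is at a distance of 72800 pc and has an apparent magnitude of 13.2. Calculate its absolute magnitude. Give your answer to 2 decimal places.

5 log₁₀(d/10 pc) = 5 log₁₀(72800) − 5 = 19.311
M = m − 5 log₁₀(d/10) = 13.2 − 19.311 = -6.111

M ≈ -6.11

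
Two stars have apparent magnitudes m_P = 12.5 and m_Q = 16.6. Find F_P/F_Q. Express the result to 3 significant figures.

F_P/F_Q ≈ 43.7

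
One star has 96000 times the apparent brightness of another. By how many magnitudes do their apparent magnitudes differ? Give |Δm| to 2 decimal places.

Pogson: Δm = −2.5 log₁₀(ratio) = −2.5 log₁₀(96000) = −2.5 × 4.9823 = -12.456

|Δm| ≈ 12.46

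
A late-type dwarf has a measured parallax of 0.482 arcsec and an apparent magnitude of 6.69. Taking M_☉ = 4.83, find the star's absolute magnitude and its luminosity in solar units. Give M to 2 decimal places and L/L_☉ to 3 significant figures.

d = 1/p = 1/0.482″ = 2.075 pc
M = m − 5 log₁₀ d + 5 = 6.69 − 5·0.3170 + 5 = 10.105
M − M_☉ = 10.105 − 4.83 = 5.275
L/L_☉ = 10^(−0.4 × 5.275) = 7.761×10^-3

M ≈ 10.11; L/L_☉ ≈ 7.76×10^-3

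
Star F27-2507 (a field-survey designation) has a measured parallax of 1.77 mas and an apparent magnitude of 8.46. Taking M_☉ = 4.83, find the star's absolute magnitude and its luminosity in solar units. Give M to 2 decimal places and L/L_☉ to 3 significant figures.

d = 1/p = 1000/1.77 mas = 565.0 pc
M = m − 5 log₁₀ d + 5 = 8.46 − 5·2.7520 + 5 = -0.300
M − M_☉ = -0.300 − 4.83 = -5.130
L/L_☉ = 10^(−0.4 × -5.130) = 112.7

M ≈ -0.30; L/L_☉ ≈ 113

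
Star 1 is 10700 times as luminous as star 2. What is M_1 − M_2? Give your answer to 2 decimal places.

Pogson: ΔM = −2.5 log₁₀(ratio) = −2.5 log₁₀(10700) = −2.5 × 4.0294 = -10.073
Star 1 is brighter, so it has the smaller magnitude: the difference is negative.

M_1 − M_2 ≈ -10.07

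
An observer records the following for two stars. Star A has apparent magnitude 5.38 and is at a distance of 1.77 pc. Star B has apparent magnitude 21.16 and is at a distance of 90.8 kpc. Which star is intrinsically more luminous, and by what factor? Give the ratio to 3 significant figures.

Star B is more luminous, by a factor of 1280.

Star A: M = m − 5 log₁₀ d + 5 = 5.38 − 5·0.2480 + 5 = 9.140
Star B: d = 90.8 kpc = 90800 pc
Star B: M = m − 5 log₁₀ d + 5 = 21.16 − 5·4.9581 + 5 = 1.370
ΔM = M_A − M_B = 9.140 − (1.370) = 7.771; smaller M is more luminous → Star B.
L ratio = 10^(0.4 |ΔM|) = 10^3.108 = 1283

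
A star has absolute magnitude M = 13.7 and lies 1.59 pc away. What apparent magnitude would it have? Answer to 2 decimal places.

m = M + 5 log₁₀ d − 5 = 13.7 + 5·0.2014 − 5 = 9.707

m ≈ 9.71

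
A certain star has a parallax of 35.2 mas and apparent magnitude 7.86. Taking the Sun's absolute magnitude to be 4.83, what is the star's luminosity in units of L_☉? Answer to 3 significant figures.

L/L_☉ ≈ 0.495

d = 1/p = 1000/35.2 mas = 28.41 pc
M = m − 5 log₁₀ d + 5 = 7.86 − 5·1.4535 + 5 = 5.593
M − M_☉ = 5.593 − 4.83 = 0.763
L/L_☉ = 10^(−0.4 × 0.763) = 0.4954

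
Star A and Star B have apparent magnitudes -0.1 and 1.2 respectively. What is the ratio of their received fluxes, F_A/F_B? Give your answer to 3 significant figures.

F_A/F_B ≈ 3.31

Magnitude difference = -1.3
Flux ratio = 10^(−0.4 Δm) = 10^(−0.4 × -1.3) = 10^0.520 = 3.311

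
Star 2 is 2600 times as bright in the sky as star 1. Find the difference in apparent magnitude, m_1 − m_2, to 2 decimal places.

Pogson: Δm = −2.5 log₁₀(ratio) = −2.5 log₁₀(2600) = −2.5 × 3.4150 = -8.537
Star 2 is brighter so has the smaller magnitude: m_1 − m_2 is positive.

m_1 − m_2 ≈ 8.54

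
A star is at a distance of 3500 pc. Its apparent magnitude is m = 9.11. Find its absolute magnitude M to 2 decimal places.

M ≈ -3.61

5 log₁₀(d/10 pc) = 5 log₁₀(3500) − 5 = 12.720
M = m − 5 log₁₀(d/10) = 9.11 − 12.720 = -3.610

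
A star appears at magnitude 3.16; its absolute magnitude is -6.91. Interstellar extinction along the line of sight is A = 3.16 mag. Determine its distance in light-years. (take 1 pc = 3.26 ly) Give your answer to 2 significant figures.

m − M = 5 log₁₀(d/10 pc) + A  ⇒  3.16 − (-6.91) − 3.16 = 5 log₁₀(d/10)
6.910 = 5 log₁₀(d/10)
log₁₀ d = (m − M − A)/5 + 1 = 2.3820
d = 10^2.3820 = 241.0 pc
= 785.6 ly

d ≈ 790 ly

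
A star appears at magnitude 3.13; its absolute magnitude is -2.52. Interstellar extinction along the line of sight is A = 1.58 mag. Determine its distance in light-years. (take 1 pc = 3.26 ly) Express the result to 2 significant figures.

d ≈ 210 ly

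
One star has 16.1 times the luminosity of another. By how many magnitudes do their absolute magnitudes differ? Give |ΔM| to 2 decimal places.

Pogson: ΔM = −2.5 log₁₀(ratio) = −2.5 log₁₀(16.1) = −2.5 × 1.2068 = -3.017

|ΔM| ≈ 3.02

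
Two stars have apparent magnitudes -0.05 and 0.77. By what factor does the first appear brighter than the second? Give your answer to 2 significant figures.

Δm = -0.05 − (0.77) = -0.82
Flux ratio = 10^(−0.4 Δm) = 10^(−0.4 × -0.82) = 10^0.328 = 2.128

2.1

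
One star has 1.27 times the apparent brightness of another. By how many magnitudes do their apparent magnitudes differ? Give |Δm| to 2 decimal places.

Pogson: Δm = −2.5 log₁₀(ratio) = −2.5 log₁₀(1.27) = −2.5 × 0.1038 = -0.260

|Δm| ≈ 0.26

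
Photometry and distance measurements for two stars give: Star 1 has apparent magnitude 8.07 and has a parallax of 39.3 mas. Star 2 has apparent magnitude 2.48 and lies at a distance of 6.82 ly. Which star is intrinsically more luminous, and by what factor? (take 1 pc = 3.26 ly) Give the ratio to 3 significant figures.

Star 2 is more luminous, by a factor of 1.16.

Star 1: p = 39.3 mas = 0.0393″ → d = 1/p = 25.45 pc
Star 1: M = m − 5 log₁₀ d + 5 = 8.07 − 5·1.4056 + 5 = 6.042
Star 2: d = 6.82 ly / 3.26 = 2.092 pc
Star 2: M = m − 5 log₁₀ d + 5 = 2.48 − 5·0.3206 + 5 = 5.877
ΔM = M_1 − M_2 = 6.042 − (5.877) = 0.165; smaller M is more luminous → Star 2.
L ratio = 10^(0.4 |ΔM|) = 10^0.066 = 1.164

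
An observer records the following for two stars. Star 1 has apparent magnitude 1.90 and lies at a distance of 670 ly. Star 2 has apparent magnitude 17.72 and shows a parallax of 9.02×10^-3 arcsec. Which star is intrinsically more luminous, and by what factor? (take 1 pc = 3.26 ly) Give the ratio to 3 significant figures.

Star 1 is more luminous, by a factor of 7.31×10^6.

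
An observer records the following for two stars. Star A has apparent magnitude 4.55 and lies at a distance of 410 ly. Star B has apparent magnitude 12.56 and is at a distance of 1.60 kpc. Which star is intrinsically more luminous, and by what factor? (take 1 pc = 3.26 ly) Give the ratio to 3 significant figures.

Star A is more luminous, by a factor of 9.88.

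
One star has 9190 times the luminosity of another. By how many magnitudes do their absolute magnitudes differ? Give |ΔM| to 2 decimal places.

Pogson: ΔM = −2.5 log₁₀(ratio) = −2.5 log₁₀(9190) = −2.5 × 3.9633 = -9.908

|ΔM| ≈ 9.91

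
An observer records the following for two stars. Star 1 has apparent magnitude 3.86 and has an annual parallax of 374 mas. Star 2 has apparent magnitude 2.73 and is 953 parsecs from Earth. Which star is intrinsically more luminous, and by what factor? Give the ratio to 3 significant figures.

Star 2 is more luminous, by a factor of 360000.

Star 1: p = 374 mas = 0.374″ → d = 1/p = 2.674 pc
Star 1: M = m − 5 log₁₀ d + 5 = 3.86 − 5·0.4271 + 5 = 6.724
Star 2: M = m − 5 log₁₀ d + 5 = 2.73 − 5·2.9791 + 5 = -7.165
ΔM = M_1 − M_2 = 6.724 − (-7.165) = 13.890; smaller M is more luminous → Star 2.
L ratio = 10^(0.4 |ΔM|) = 10^5.556 = 359700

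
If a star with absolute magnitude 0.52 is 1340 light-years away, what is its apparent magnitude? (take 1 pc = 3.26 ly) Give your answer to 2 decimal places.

m ≈ 8.59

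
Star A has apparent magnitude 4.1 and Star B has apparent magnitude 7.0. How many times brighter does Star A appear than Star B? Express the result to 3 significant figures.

14.5

Δm = 4.1 − (7.0) = -2.9
Flux ratio = 10^(−0.4 Δm) = 10^(−0.4 × -2.9) = 10^1.160 = 14.45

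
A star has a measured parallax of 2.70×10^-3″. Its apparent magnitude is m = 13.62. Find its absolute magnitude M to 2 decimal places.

d = 1/p = 1/2.70×10^-3″ = 370.4 pc
5 log₁₀(d/10 pc) = 5 log₁₀(370.4) − 5 = 7.843
M = m − 5 log₁₀(d/10) = 13.62 − 7.843 = 5.777

M ≈ 5.78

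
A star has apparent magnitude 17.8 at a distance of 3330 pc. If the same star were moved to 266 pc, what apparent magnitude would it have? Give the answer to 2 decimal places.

m ≈ 12.31

Flux ∝ 1/d², so Δm = 5 log₁₀(d₂/d₁) = 5 log₁₀(266/3330) = -5.488
m₂ = m₁ + Δm = 17.8 + (-5.488) = 12.312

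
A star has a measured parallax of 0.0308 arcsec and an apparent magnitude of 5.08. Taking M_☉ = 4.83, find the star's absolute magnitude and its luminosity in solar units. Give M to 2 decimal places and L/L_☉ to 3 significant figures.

d = 1/p = 1/0.0308″ = 32.47 pc
M = m − 5 log₁₀ d + 5 = 5.08 − 5·1.5114 + 5 = 2.523
M − M_☉ = 2.523 − 4.83 = -2.307
L/L_☉ = 10^(−0.4 × -2.307) = 8.373

M ≈ 2.52; L/L_☉ ≈ 8.37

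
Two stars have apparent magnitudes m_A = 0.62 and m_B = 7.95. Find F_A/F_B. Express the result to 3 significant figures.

Δm = 0.62 − (7.95) = -7.33
Flux ratio = 10^(−0.4 Δm) = 10^(−0.4 × -7.33) = 10^2.932 = 855.1

F_A/F_B ≈ 855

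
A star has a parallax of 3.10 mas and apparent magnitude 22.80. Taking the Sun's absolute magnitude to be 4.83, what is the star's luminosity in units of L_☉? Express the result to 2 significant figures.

L/L_☉ ≈ 6.7×10^-5

d = 1/p = 1000/3.10 mas = 322.6 pc
M = m − 5 log₁₀ d + 5 = 22.80 − 5·2.5086 + 5 = 15.257
M − M_☉ = 15.257 − 4.83 = 10.427
L/L_☉ = 10^(−0.4 × 10.427) = 6.750×10^-5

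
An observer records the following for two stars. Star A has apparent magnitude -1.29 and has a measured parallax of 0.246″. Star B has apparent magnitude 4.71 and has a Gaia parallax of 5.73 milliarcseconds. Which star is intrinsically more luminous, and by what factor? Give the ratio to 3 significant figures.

Star B is more luminous, by a factor of 7.34.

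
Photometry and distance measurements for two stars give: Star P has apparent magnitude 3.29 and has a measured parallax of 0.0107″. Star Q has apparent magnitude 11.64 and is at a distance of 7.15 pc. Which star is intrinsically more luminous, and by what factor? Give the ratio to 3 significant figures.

Star P is more luminous, by a factor of 374000.

Star P: d = 1/p = 1/0.0107″ = 93.46 pc
Star P: M = m − 5 log₁₀ d + 5 = 3.29 − 5·1.9706 + 5 = -1.563
Star Q: M = m − 5 log₁₀ d + 5 = 11.64 − 5·0.8543 + 5 = 12.368
ΔM = M_P − M_Q = -1.563 − (12.368) = -13.932; smaller M is more luminous → Star P.
L ratio = 10^(0.4 |ΔM|) = 10^5.573 = 373800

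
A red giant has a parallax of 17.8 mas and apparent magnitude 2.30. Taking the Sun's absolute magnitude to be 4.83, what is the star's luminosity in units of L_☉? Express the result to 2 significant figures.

L/L_☉ ≈ 320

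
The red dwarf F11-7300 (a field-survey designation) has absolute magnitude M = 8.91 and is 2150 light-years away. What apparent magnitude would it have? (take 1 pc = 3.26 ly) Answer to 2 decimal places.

m ≈ 18.01

d = 2150 ly / 3.26 = 659.5 pc
m = M + 5 log₁₀ d − 5 = 8.91 + 5·2.8192 − 5 = 18.006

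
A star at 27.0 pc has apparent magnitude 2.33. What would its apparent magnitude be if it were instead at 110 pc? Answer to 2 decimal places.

m ≈ 5.38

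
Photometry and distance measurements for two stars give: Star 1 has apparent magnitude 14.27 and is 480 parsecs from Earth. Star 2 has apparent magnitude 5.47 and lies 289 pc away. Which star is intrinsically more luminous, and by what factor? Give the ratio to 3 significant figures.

Star 1: M = m − 5 log₁₀ d + 5 = 14.27 − 5·2.6812 + 5 = 5.864
Star 2: M = m − 5 log₁₀ d + 5 = 5.47 − 5·2.4609 + 5 = -1.834
ΔM = M_1 − M_2 = 5.864 − (-1.834) = 7.698; smaller M is more luminous → Star 2.
L ratio = 10^(0.4 |ΔM|) = 10^3.079 = 1200

Star 2 is more luminous, by a factor of 1200.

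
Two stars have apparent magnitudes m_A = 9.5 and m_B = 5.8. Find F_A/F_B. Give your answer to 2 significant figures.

F_A/F_B ≈ 0.033

Magnitude difference = 3.7
Flux ratio = 10^(−0.4 Δm) = 10^(−0.4 × 3.7) = 10^-1.480 = 0.03311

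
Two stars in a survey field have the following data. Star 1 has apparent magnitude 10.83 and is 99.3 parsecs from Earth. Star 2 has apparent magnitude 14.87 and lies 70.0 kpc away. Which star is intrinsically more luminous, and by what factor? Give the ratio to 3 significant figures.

Star 1: M = m − 5 log₁₀ d + 5 = 10.83 − 5·1.9969 + 5 = 5.845
Star 2: d = 70.0 kpc = 70000 pc
Star 2: M = m − 5 log₁₀ d + 5 = 14.87 − 5·4.8451 + 5 = -4.355
ΔM = M_1 − M_2 = 5.845 − (-4.355) = 10.201; smaller M is more luminous → Star 2.
L ratio = 10^(0.4 |ΔM|) = 10^4.080 = 12030

Star 2 is more luminous, by a factor of 12000.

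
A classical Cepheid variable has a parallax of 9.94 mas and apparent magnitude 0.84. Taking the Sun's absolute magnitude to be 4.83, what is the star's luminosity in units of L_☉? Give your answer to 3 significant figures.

L/L_☉ ≈ 3990

d = 1/p = 1000/9.94 mas = 100.6 pc
M = m − 5 log₁₀ d + 5 = 0.84 − 5·2.0026 + 5 = -4.173
M − M_☉ = -4.173 − 4.83 = -9.003
L/L_☉ = 10^(−0.4 × -9.003) = 3992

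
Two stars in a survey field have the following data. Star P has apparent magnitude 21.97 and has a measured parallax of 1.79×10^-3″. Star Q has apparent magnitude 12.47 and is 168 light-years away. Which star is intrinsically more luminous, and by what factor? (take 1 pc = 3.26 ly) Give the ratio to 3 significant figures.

Star P: d = 1/p = 1/1.79×10^-3″ = 558.7 pc
Star P: M = m − 5 log₁₀ d + 5 = 21.97 − 5·2.7471 + 5 = 13.234
Star Q: d = 168 ly / 3.26 = 51.53 pc
Star Q: M = m − 5 log₁₀ d + 5 = 12.47 − 5·1.7121 + 5 = 8.910
ΔM = M_P − M_Q = 13.234 − (8.910) = 4.325; smaller M is more luminous → Star Q.
L ratio = 10^(0.4 |ΔM|) = 10^1.730 = 53.69

Star Q is more luminous, by a factor of 53.7.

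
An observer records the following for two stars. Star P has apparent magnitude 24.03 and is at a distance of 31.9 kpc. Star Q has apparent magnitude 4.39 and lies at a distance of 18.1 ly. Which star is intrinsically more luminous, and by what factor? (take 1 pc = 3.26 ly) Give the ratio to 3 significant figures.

Star P: d = 31.9 kpc = 31900 pc
Star P: M = m − 5 log₁₀ d + 5 = 24.03 − 5·4.5038 + 5 = 6.511
Star Q: d = 18.1 ly / 3.26 = 5.552 pc
Star Q: M = m − 5 log₁₀ d + 5 = 4.39 − 5·0.7445 + 5 = 5.668
ΔM = M_P − M_Q = 6.511 − (5.668) = 0.843; smaller M is more luminous → Star Q.
L ratio = 10^(0.4 |ΔM|) = 10^0.337 = 2.174

Star Q is more luminous, by a factor of 2.17.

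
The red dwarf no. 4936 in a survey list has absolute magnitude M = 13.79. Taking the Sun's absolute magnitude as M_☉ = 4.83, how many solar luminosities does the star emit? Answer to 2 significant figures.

M − M_☉ = 13.79 − 4.83 = 8.960
L/L_☉ = 10^(−0.4 (M − M_☉)) = 10^-3.584 = 2.606×10^-4

L/L_☉ ≈ 2.6×10^-4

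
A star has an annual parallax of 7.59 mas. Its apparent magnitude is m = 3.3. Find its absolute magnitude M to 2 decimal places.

p = 7.59 mas = 7.59×10^-3″ → d = 1/p = 131.8 pc
5 log₁₀(d/10 pc) = 5 log₁₀(131.8) − 5 = 5.599
M = m − 5 log₁₀(d/10) = 3.3 − 5.599 = -2.299

M ≈ -2.30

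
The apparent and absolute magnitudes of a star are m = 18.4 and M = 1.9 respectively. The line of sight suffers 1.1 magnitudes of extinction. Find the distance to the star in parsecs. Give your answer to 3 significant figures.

d ≈ 12000 pc

m − M = 5 log₁₀(d/10 pc) + A  ⇒  18.4 − (1.9) − 1.1 = 5 log₁₀(d/10)
15.400 = 5 log₁₀(d/10)
log₁₀ d = (m − M − A)/5 + 1 = 4.0800
d = 10^4.0800 = 12020 pc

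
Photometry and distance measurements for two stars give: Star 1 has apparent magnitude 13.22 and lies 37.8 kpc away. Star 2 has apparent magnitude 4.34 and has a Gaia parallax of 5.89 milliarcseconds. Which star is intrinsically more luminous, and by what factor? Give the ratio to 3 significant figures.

Star 1: d = 37.8 kpc = 37800 pc
Star 1: M = m − 5 log₁₀ d + 5 = 13.22 − 5·4.5775 + 5 = -4.667
Star 2: p = 5.89 mas = 5.89×10^-3″ → d = 1/p = 169.8 pc
Star 2: M = m − 5 log₁₀ d + 5 = 4.34 − 5·2.2299 + 5 = -1.809
ΔM = M_1 − M_2 = -4.667 − (-1.809) = -2.858; smaller M is more luminous → Star 1.
L ratio = 10^(0.4 |ΔM|) = 10^1.143 = 13.91

Star 1 is more luminous, by a factor of 13.9.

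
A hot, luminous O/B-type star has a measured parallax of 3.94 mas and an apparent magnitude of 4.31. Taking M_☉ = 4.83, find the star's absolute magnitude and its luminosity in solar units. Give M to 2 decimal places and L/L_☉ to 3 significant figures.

M ≈ -2.71; L/L_☉ ≈ 1040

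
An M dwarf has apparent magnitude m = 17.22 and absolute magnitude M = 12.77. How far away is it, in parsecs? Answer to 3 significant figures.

d ≈ 77.6 pc

Distance modulus: m − M = 17.22 − (12.77) = 4.450
m − M = 5 log₁₀ d − 5
log₁₀ d = (m − M)/5 + 1 = 1.8900
d = 10^1.8900 = 77.62 pc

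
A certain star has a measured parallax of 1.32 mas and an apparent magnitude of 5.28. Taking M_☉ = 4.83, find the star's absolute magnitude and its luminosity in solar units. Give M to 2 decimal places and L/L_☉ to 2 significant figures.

d = 1/p = 1000/1.32 mas = 757.6 pc
M = m − 5 log₁₀ d + 5 = 5.28 − 5·2.8794 + 5 = -4.117
M − M_☉ = -4.117 − 4.83 = -8.947
L/L_☉ = 10^(−0.4 × -8.947) = 3792

M ≈ -4.12; L/L_☉ ≈ 3800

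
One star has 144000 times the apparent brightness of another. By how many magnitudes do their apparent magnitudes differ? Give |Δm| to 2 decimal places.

|Δm| ≈ 12.90

Pogson: Δm = −2.5 log₁₀(ratio) = −2.5 log₁₀(144000) = −2.5 × 5.1584 = -12.896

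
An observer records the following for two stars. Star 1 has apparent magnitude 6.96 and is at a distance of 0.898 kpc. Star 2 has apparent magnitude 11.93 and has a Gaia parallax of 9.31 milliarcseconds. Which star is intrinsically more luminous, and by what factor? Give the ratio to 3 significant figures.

Star 1 is more luminous, by a factor of 6800.

Star 1: d = 0.898 kpc = 898.0 pc
Star 1: M = m − 5 log₁₀ d + 5 = 6.96 − 5·2.9533 + 5 = -2.806
Star 2: p = 9.31 mas = 9.31×10^-3″ → d = 1/p = 107.4 pc
Star 2: M = m − 5 log₁₀ d + 5 = 11.93 − 5·2.0311 + 5 = 6.775
ΔM = M_1 − M_2 = -2.806 − (6.775) = -9.581; smaller M is more luminous → Star 1.
L ratio = 10^(0.4 |ΔM|) = 10^3.832 = 6799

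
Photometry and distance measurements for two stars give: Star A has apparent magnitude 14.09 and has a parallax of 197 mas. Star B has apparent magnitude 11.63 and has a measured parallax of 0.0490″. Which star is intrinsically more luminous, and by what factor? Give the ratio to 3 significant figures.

Star B is more luminous, by a factor of 156.

Star A: p = 197 mas = 0.197″ → d = 1/p = 5.076 pc
Star A: M = m − 5 log₁₀ d + 5 = 14.09 − 5·0.7055 + 5 = 15.562
Star B: d = 1/p = 1/0.0490″ = 20.41 pc
Star B: M = m − 5 log₁₀ d + 5 = 11.63 − 5·1.3098 + 5 = 10.081
ΔM = M_A − M_B = 15.562 − (10.081) = 5.481; smaller M is more luminous → Star B.
L ratio = 10^(0.4 |ΔM|) = 10^2.193 = 155.8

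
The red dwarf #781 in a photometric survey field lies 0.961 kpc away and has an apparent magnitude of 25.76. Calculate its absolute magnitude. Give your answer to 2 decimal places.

M ≈ 15.85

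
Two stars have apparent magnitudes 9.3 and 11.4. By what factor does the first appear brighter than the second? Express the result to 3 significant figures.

Δm = 9.3 − (11.4) = -2.1
Flux ratio = 10^(−0.4 Δm) = 10^(−0.4 × -2.1) = 10^0.840 = 6.918

6.92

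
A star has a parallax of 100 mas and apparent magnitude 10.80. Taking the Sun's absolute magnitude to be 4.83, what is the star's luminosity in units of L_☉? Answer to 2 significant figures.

L/L_☉ ≈ 4.1×10^-3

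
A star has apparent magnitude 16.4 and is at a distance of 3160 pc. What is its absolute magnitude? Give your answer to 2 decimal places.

M ≈ 3.90

5 log₁₀(d/10 pc) = 5 log₁₀(3160) − 5 = 12.498
M = m − 5 log₁₀(d/10) = 16.4 − 12.498 = 3.902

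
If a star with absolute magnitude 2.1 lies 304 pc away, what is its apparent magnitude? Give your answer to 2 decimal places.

m = M + 5 log₁₀ d − 5 = 2.1 + 5·2.4829 − 5 = 9.514

m ≈ 9.51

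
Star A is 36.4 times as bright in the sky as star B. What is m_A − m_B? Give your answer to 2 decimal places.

m_A − m_B ≈ -3.90

Pogson: Δm = −2.5 log₁₀(ratio) = −2.5 log₁₀(36.4) = −2.5 × 1.5611 = -3.903
Star A is brighter, so it has the smaller magnitude: the difference is negative.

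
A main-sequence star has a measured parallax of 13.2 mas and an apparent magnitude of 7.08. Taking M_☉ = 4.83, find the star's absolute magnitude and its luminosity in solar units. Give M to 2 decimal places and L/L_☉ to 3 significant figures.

d = 1/p = 1000/13.2 mas = 75.76 pc
M = m − 5 log₁₀ d + 5 = 7.08 − 5·1.8794 + 5 = 2.683
M − M_☉ = 2.683 − 4.83 = -2.147
L/L_☉ = 10^(−0.4 × -2.147) = 7.225

M ≈ 2.68; L/L_☉ ≈ 7.23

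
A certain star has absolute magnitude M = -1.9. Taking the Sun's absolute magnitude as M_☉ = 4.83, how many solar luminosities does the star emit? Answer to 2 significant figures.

L/L_☉ ≈ 490

M − M_☉ = -1.9 − 4.83 = -6.730
L/L_☉ = 10^(−0.4 (M − M_☉)) = 10^2.692 = 492.0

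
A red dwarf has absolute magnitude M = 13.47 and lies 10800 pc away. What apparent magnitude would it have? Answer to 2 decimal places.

m ≈ 28.64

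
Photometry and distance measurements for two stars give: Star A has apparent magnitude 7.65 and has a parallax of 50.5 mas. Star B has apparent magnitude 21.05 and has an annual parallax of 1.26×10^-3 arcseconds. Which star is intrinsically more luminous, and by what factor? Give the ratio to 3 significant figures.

Star A is more luminous, by a factor of 143.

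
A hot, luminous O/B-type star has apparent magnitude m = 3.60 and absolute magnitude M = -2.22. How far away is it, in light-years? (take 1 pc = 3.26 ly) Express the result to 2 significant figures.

d ≈ 480 ly

μ = m − M = 5.820
m − M = 5 log₁₀ d − 5
log₁₀ d = (m − M)/5 + 1 = 2.1640
d = 10^2.1640 = 145.9 pc
= 475.6 ly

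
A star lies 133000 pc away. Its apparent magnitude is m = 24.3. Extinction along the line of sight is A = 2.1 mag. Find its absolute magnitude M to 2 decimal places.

M ≈ 1.58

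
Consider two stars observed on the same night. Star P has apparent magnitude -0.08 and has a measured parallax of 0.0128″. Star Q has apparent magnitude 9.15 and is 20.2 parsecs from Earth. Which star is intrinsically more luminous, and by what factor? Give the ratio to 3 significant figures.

Star P: d = 1/p = 1/0.0128″ = 78.12 pc
Star P: M = m − 5 log₁₀ d + 5 = -0.08 − 5·1.8928 + 5 = -4.544
Star Q: M = m − 5 log₁₀ d + 5 = 9.15 − 5·1.3054 + 5 = 7.623
ΔM = M_P − M_Q = -4.544 − (7.623) = -12.167; smaller M is more luminous → Star P.
L ratio = 10^(0.4 |ΔM|) = 10^4.867 = 73600

Star P is more luminous, by a factor of 73600.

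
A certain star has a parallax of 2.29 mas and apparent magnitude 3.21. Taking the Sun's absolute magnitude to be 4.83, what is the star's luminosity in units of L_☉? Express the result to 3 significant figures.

d = 1/p = 1000/2.29 mas = 436.7 pc
M = m − 5 log₁₀ d + 5 = 3.21 − 5·2.6402 + 5 = -4.991
M − M_☉ = -4.991 − 4.83 = -9.821
L/L_☉ = 10^(−0.4 × -9.821) = 8479

L/L_☉ ≈ 8480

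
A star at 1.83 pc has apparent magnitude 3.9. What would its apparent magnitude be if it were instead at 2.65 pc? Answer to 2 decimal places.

Flux ∝ 1/d², so Δm = 5 log₁₀(d₂/d₁) = 5 log₁₀(2.65/1.83) = 0.804
m₂ = m₁ + Δm = 3.9 + (0.804) = 4.704

m ≈ 4.70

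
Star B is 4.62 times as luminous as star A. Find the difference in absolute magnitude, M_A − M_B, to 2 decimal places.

M_A − M_B ≈ 1.66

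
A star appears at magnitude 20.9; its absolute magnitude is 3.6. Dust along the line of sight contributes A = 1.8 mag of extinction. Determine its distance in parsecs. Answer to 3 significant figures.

d ≈ 12600 pc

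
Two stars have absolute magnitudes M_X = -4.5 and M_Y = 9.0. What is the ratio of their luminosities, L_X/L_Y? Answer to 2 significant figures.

L_X/L_Y ≈ 250000

ΔM = M_X − M_Y = -13.5
L_X/L_Y = 10^(−0.4 ΔM) = 10^5.400 = 251200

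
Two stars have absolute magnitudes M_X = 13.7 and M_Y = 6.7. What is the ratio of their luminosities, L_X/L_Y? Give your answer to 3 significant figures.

ΔM = M_X − M_Y = 7.0
L_X/L_Y = 10^(−0.4 ΔM) = 10^-2.800 = 1.585×10^-3

L_X/L_Y ≈ 1.58×10^-3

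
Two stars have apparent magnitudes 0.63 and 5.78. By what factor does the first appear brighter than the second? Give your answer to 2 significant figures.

Magnitude difference = -5.15
Flux ratio = 10^(−0.4 Δm) = 10^(−0.4 × -5.15) = 10^2.060 = 114.8

110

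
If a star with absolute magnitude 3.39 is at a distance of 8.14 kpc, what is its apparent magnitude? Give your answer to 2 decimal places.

d = 8.14 kpc = 8140 pc
m = M + 5 log₁₀ d − 5 = 3.39 + 5·3.9106 − 5 = 17.943

m ≈ 17.94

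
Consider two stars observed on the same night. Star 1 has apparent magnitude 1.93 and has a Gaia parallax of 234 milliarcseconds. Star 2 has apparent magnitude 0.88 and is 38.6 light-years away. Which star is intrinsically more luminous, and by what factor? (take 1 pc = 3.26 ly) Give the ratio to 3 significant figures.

Star 2 is more luminous, by a factor of 20.2.

Star 1: p = 234 mas = 0.234″ → d = 1/p = 4.274 pc
Star 1: M = m − 5 log₁₀ d + 5 = 1.93 − 5·0.6308 + 5 = 3.776
Star 2: d = 38.6 ly / 3.26 = 11.84 pc
Star 2: M = m − 5 log₁₀ d + 5 = 0.88 − 5·1.0734 + 5 = 0.513
ΔM = M_1 − M_2 = 3.776 − (0.513) = 3.263; smaller M is more luminous → Star 2.
L ratio = 10^(0.4 |ΔM|) = 10^1.305 = 20.19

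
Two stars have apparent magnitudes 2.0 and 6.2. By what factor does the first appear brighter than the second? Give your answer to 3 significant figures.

47.9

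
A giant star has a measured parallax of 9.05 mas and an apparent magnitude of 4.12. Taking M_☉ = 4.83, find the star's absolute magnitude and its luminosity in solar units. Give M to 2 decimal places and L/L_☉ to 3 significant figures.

M ≈ -1.10; L/L_☉ ≈ 235

d = 1/p = 1000/9.05 mas = 110.5 pc
M = m − 5 log₁₀ d + 5 = 4.12 − 5·2.0434 + 5 = -1.097
M − M_☉ = -1.097 − 4.83 = -5.927
L/L_☉ = 10^(−0.4 × -5.927) = 234.8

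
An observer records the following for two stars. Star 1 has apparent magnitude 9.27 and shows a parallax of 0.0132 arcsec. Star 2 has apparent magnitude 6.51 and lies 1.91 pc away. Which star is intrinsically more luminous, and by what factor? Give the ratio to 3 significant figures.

Star 1: d = 1/p = 1/0.0132″ = 75.76 pc
Star 1: M = m − 5 log₁₀ d + 5 = 9.27 − 5·1.8794 + 5 = 4.873
Star 2: M = m − 5 log₁₀ d + 5 = 6.51 − 5·0.2810 + 5 = 10.105
ΔM = M_1 − M_2 = 4.873 − (10.105) = -5.232; smaller M is more luminous → Star 1.
L ratio = 10^(0.4 |ΔM|) = 10^2.093 = 123.8

Star 1 is more luminous, by a factor of 124.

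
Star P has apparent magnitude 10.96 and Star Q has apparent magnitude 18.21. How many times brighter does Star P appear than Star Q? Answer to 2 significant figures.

Δm = 10.96 − (18.21) = -7.25
Flux ratio = 10^(−0.4 Δm) = 10^(−0.4 × -7.25) = 10^2.900 = 794.3

790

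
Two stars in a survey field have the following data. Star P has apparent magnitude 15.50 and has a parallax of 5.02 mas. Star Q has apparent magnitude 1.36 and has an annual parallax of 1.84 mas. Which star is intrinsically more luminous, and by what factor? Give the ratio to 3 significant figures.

Star Q is more luminous, by a factor of 3.37×10^6.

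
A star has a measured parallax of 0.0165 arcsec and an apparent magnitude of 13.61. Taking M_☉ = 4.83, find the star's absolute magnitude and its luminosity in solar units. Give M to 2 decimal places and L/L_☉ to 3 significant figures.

d = 1/p = 1/0.0165″ = 60.61 pc
M = m − 5 log₁₀ d + 5 = 13.61 − 5·1.7825 + 5 = 9.697
M − M_☉ = 9.697 − 4.83 = 4.867
L/L_☉ = 10^(−0.4 × 4.867) = 0.01130

M ≈ 9.70; L/L_☉ ≈ 0.0113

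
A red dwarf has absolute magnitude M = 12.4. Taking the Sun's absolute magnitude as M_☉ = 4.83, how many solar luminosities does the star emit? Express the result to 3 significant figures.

L/L_☉ ≈ 9.38×10^-4

M − M_☉ = 12.4 − 4.83 = 7.570
L/L_☉ = 10^(−0.4 (M − M_☉)) = 10^-3.028 = 9.376×10^-4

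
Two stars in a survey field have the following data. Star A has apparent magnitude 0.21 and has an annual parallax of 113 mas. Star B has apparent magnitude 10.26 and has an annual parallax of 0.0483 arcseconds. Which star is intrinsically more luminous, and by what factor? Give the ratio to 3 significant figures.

Star A: p = 113 mas = 0.113″ → d = 1/p = 8.850 pc
Star A: M = m − 5 log₁₀ d + 5 = 0.21 − 5·0.9469 + 5 = 0.475
Star B: d = 1/p = 1/0.0483″ = 20.70 pc
Star B: M = m − 5 log₁₀ d + 5 = 10.26 − 5·1.3161 + 5 = 8.680
ΔM = M_A − M_B = 0.475 − (8.680) = -8.204; smaller M is more luminous → Star A.
L ratio = 10^(0.4 |ΔM|) = 10^3.282 = 1913

Star A is more luminous, by a factor of 1910.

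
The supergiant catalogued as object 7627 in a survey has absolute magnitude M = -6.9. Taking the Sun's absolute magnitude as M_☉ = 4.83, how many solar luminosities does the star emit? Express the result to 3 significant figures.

M − M_☉ = -6.9 − 4.83 = -11.730
L/L_☉ = 10^(−0.4 (M − M_☉)) = 10^4.692 = 49200

L/L_☉ ≈ 49200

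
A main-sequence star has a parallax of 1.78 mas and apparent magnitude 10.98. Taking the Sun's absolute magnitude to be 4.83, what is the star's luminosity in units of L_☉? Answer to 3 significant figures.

d = 1/p = 1000/1.78 mas = 561.8 pc
M = m − 5 log₁₀ d + 5 = 10.98 − 5·2.7496 + 5 = 2.232
M − M_☉ = 2.232 − 4.83 = -2.598
L/L_☉ = 10^(−0.4 × -2.598) = 10.94

L/L_☉ ≈ 10.9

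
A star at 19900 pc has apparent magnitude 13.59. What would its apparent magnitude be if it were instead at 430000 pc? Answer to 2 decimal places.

m ≈ 20.26

Flux ∝ 1/d², so Δm = 5 log₁₀(d₂/d₁) = 5 log₁₀(430000/19900) = 6.673
m₂ = m₁ + Δm = 13.59 + (6.673) = 20.263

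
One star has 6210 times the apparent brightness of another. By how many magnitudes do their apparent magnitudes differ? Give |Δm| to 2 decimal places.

|Δm| ≈ 9.48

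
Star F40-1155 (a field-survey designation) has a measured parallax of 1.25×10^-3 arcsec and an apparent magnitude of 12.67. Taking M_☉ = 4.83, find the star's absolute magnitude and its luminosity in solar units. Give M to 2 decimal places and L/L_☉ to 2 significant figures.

d = 1/p = 1/1.25×10^-3″ = 800.0 pc
M = m − 5 log₁₀ d + 5 = 12.67 − 5·2.9031 + 5 = 3.155
M − M_☉ = 3.155 − 4.83 = -1.675
L/L_☉ = 10^(−0.4 × -1.675) = 4.679

M ≈ 3.15; L/L_☉ ≈ 4.7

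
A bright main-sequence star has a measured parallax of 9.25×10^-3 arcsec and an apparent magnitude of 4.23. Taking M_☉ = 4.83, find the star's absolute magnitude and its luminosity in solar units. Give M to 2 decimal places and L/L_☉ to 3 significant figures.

M ≈ -0.94; L/L_☉ ≈ 203

d = 1/p = 1/9.25×10^-3″ = 108.1 pc
M = m − 5 log₁₀ d + 5 = 4.23 − 5·2.0339 + 5 = -0.939
M − M_☉ = -0.939 − 4.83 = -5.769
L/L_☉ = 10^(−0.4 × -5.769) = 203.1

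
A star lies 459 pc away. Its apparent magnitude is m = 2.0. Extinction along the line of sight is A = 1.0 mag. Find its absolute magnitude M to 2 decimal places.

M ≈ -7.31

5 log₁₀(d/10 pc) = 5 log₁₀(459.0) − 5 = 8.309
M = m − 5 log₁₀(d/10) − A = 2.0 − 8.309 − 1.0 = -7.309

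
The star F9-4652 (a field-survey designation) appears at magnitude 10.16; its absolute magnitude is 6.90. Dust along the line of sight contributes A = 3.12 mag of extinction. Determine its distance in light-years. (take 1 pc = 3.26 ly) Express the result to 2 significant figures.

m − M = 5 log₁₀(d/10 pc) + A  ⇒  10.16 − (6.90) − 3.12 = 5 log₁₀(d/10)
0.140 = 5 log₁₀(d/10)
log₁₀ d = (m − M − A)/5 + 1 = 1.0280
d = 10^1.0280 = 10.67 pc
= 34.77 ly

d ≈ 35 ly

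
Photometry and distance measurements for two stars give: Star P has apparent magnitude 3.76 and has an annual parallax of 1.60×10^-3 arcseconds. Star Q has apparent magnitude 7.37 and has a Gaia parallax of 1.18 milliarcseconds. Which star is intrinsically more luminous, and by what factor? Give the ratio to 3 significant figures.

Star P is more luminous, by a factor of 15.1.

Star P: d = 1/p = 1/1.60×10^-3″ = 625.0 pc
Star P: M = m − 5 log₁₀ d + 5 = 3.76 − 5·2.7959 + 5 = -5.219
Star Q: p = 1.18 mas = 1.18×10^-3″ → d = 1/p = 847.5 pc
Star Q: M = m − 5 log₁₀ d + 5 = 7.37 − 5·2.9281 + 5 = -2.271
ΔM = M_P − M_Q = -5.219 − (-2.271) = -2.949; smaller M is more luminous → Star P.
L ratio = 10^(0.4 |ΔM|) = 10^1.180 = 15.12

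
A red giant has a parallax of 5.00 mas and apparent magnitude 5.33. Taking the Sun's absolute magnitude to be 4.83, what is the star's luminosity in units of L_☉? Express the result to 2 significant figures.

d = 1/p = 1000/5.00 mas = 200.0 pc
M = m − 5 log₁₀ d + 5 = 5.33 − 5·2.3010 + 5 = -1.175
M − M_☉ = -1.175 − 4.83 = -6.005
L/L_☉ = 10^(−0.4 × -6.005) = 252.4

L/L_☉ ≈ 250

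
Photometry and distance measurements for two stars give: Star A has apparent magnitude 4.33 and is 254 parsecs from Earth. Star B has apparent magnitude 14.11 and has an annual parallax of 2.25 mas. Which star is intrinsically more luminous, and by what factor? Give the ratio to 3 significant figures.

Star A: M = m − 5 log₁₀ d + 5 = 4.33 − 5·2.4048 + 5 = -2.694
Star B: p = 2.25 mas = 2.25×10^-3″ → d = 1/p = 444.4 pc
Star B: M = m − 5 log₁₀ d + 5 = 14.11 − 5·2.6478 + 5 = 5.871
ΔM = M_A − M_B = -2.694 − (5.871) = -8.565; smaller M is more luminous → Star A.
L ratio = 10^(0.4 |ΔM|) = 10^3.426 = 2667

Star A is more luminous, by a factor of 2670.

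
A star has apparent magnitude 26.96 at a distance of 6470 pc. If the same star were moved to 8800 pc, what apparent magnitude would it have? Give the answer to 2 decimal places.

Flux ∝ 1/d², so Δm = 5 log₁₀(d₂/d₁) = 5 log₁₀(8800/6470) = 0.668
m₂ = m₁ + Δm = 26.96 + (0.668) = 27.628

m ≈ 27.63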